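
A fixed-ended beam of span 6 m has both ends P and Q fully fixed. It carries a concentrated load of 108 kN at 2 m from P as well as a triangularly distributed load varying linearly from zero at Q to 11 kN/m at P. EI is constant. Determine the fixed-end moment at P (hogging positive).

Take the two fixed-end moments M_P, M_Q as redundants; the released structure is the simple span PQ.
On the primary (simply-supported) span, the end slopes from the loading are:
  at P: point load 108 at a = 2: Pab(L + b)/(6LEI) = 240/EI
  at Q: point load 108 at a = 2: Pab(L + a)/(6LEI) = 192/EI
  at P: triangular load, peak 11: w₀L³/(45EI) = 52.8/EI
  at Q: triangular load, peak 11: 7w₀L³/(360EI) = 46.2/EI
  θ_P0 = 292.8/EI,  θ_Q0 = 238.2/EI
Flexibility coefficients: a unit moment at one end gives L/(3EI) there and L/(6EI) at the far end, so f₁₁ = f₂₂ = 2/EI and f₁₂ = f₂₁ = 1/EI.
Compatibility — zero rotation at each built-in end:
  2 M_P + 1 M_Q = 292.8
  1 M_P + 2 M_Q = 238.2
Solving the pair gives M_P = 115.8 kN·m and M_Q = 61.2 kN·m (hogging).

M_P = 115.8 kN·m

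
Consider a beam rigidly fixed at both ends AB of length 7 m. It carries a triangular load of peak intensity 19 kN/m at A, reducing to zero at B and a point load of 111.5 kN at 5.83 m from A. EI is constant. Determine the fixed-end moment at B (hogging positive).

Take the two fixed-end moments M_A, M_B as redundants; the released structure is the simple span AB.
End rotations of the released simple span under the applied load (×1/EI):
  at A: triangular load, peak 19: w₀L³/(45EI) = 144.8/EI
  at B: triangular load, peak 19: 7w₀L³/(360EI) = 126.7/EI
  at A: point load 111.5 at a = 5.83: Pab(L + b)/(6LEI) = 147.9/EI
  at B: point load 111.5 at a = 5.83: Pab(L + a)/(6LEI) = 232.3/EI
  θ_A0 = 292.8/EI,  θ_B0 = 359.1/EI
Flexibility coefficients: a unit moment at one end gives L/(3EI) there and L/(6EI) at the far end, so f₁₁ = f₂₂ = 2.333/EI and f₁₂ = f₂₁ = 1.167/EI.
Compatibility — zero rotation at each built-in end:
  2.333 M_A + 1.167 M_B = 292.8
  1.167 M_A + 2.333 M_B = 359.1
Solving the pair gives M_A = 64.71 kN·m and M_B = 121.5 kN·m (hogging).

M_B = 121.5 kN·m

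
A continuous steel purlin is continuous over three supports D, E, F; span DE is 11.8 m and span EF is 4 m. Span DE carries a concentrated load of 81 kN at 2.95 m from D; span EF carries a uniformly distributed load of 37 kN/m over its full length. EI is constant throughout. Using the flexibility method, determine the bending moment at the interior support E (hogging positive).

Take M_E as the redundant. Released structure: two simple spans DE and EF with a hinge at E.
Discontinuity in slope at E on the released structure — sum the simple-span end rotations:
  span DE: point load 81 at a = 2.95: Pab(L + a)/(6LEI) = 440.6/EI
  span EF: UDL 37: wL³/(24EI) = 98.67/EI
  relative rotation θ_0 = (440.6 + 98.67)/EI = 539.2/EI
A unit hogging moment at E produces rotation L₁/(3EI) + L₂/(3EI) = 5.267/EI.
Slope continuity at E: θ_0 = M_E·5.267/EI, so M_E = 539.2/5.267 = 102.4 kN·m (hogging).

M_E = 102.4 kN·m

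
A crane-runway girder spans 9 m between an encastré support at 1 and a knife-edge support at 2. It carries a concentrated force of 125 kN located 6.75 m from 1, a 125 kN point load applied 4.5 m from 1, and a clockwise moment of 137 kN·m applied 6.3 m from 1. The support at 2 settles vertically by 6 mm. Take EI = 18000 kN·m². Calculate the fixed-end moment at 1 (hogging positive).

M_1 = 296.8 kN·m

Take the reaction at 2 as the redundant and release it; the primary structure is a cantilever fixed at 1.
Primary-structure tip deflection at 2 by superposition:
  point load 125 at a = 6.75: Pa²(3L − a)/(6EI) = 19222/EI
  point load 125 at a = 4.5: Pa²(3L − a)/(6EI) = 9492/EI
  clockwise couple 137 at a = 6.3: M₀a(2L − a)/(2EI) = 5049/EI
  δ_0 = 33763/EI
Tip deflection under a unit load at 2: L³/(3EI) = 243/EI.
With EI = 18000 kN·m²: δ_0 = 1.8757 m and δ_{22} = 0.0135 m/kN.
Compatibility — the beam at 2 must follow the support down by 0.006 m: δ_0 − R_2·δ_{22} = 0.006, so R_2 = (1.8757 − 0.006)/0.0135 = 138.5 kN.
Moment equilibrium about 1: M_1 = Σ(load moments about 1) − R_2·L = 1543 − 138.5×9 = 296.8 kN·m.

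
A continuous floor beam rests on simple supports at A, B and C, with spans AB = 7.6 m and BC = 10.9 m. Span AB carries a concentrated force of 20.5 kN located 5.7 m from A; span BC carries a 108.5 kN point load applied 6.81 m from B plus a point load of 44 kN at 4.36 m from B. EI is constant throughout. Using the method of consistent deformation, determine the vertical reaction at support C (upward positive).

R_C = 69.14 kN

Insert a hinge at B; M_B is the redundant, and each span becomes simply supported.
End slopes at the hinge B, treating each span as simply supported:
  span AB: point load 20.5 at a = 5.7: Pab(L + a)/(6LEI) = 64.75/EI
  span BC: point load 108.5 at a = 6.81: Pab(L + b)/(6LEI) = 692.7/EI
  span BC: point load 44 at a = 4.36: Pab(L + b)/(6LEI) = 334.6/EI
  relative rotation θ_0 = (64.75 + 1027)/EI = 1092/EI
A unit hogging moment at B produces rotation L₁/(3EI) + L₂/(3EI) = 6.167/EI.
Slope continuity at B: θ_0 = M_B·6.167/EI, so M_B = 1092/6.167 = 177.1 kN·m (hogging).
Span BC, ΣM about C: R_B^{BC}·10.9 = 731.5 + 177.1, so R_B^{BC} = 83.36 kN and R_C = 152.5 − 83.36 = 69.14 kN.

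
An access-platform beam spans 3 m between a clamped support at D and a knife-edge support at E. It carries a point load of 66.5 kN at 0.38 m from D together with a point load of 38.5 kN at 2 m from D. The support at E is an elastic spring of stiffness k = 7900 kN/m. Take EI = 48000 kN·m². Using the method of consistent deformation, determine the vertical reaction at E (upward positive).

R_E = 12.83 kN

Take the reaction at E as the redundant and release it; the primary structure is a cantilever fixed at D.
Primary-structure tip deflection at E by superposition:
  point load 66.5 at a = 0.38: Pa²(3L − a)/(6EI) = 13.8/EI
  point load 38.5 at a = 2: Pa²(3L − a)/(6EI) = 179.7/EI
  δ_0 = 193.5/EI
Tip deflection under a unit load at E: L³/(3EI) = 9/EI.
With EI = 48000 kN·m²: δ_0 = 0.00403 m and δ_{EE} = 0.000188 m/kN.
Compatibility — the spring shortens by R_E/k under the reaction it provides: δ_0 − R_E·δ_{EE} = R_E/k. With 1/k = 0.000127 m/kN, R_E = δ_0 / (δ_{EE} + 1/k) = 0.00403 / (0.000188 + 0.000127) = 12.83 kN.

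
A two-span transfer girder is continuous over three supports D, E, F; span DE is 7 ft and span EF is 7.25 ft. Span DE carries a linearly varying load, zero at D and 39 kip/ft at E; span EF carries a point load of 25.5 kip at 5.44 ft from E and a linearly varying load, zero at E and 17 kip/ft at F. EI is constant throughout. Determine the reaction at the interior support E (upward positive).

Release continuity at E by inserting a hinge; the redundant is the internal moment M_E. The primary structure is two simply-supported spans DE and EF.
Rotations at E on the released spans (each span's end-slope, ×1/EI):
  span DE: triangular load, peak 39: w₀L³/(45EI) = 297.3/EI
  span EF: point load 25.5 at a = 5.44: Pab(L + b)/(6LEI) = 52.29/EI
  span EF: triangular load, peak 17: 7w₀L³/(360EI) = 126/EI
  relative rotation θ_0 = (297.3 + 178.3)/EI = 475.5/EI
A unit hogging moment at E produces rotation L₁/(3EI) + L₂/(3EI) = 4.75/EI.
Slope continuity at E: θ_0 = M_E·4.75/EI, so M_E = 475.5/4.75 = 100.1 kip·ft (hogging).
Span DE, ΣM about D with M_E applied at E: R_E^{DE}·7 = 637 + 100.1, so R_E^{DE} = 105.3 kip and R_D = 136.5 − 105.3 = 31.2 kip.
Span EF, ΣM about F: R_E^{EF}·7.25 = 195.1 + 100.1, so R_E^{EF} = 40.72 kip and R_F = 87.12 − 40.72 = 46.41 kip.
R_E = 105.3 + 40.72 = 146 kip.

R_E = 146 kip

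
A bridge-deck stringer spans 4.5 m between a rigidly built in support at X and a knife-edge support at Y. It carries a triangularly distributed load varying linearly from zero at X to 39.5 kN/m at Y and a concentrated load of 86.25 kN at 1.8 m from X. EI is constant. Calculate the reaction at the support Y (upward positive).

R_Y = 66.82 kN

Choose R_Y as the redundant. The primary structure is the cantilever fixed at X.
Free-end deflection of the primary structure under the applied loading (downward +):
  triangular load, peak 39.5 at the free end: 11w₀L⁴/(120EI) = 1485/EI
  point load 86.25 at a = 1.8: Pa²(3L − a)/(6EI) = 544.9/EI
  δ_0 = 2030/EI
Flexibility coefficient — unit upward force at Y: δ_{YY} = L³/(3EI) = 30.38/EI.
Compatibility at Y: δ_0 − R_Y·δ_{YY} = 0, so R_Y = 2030/30.38 = 66.82 kN.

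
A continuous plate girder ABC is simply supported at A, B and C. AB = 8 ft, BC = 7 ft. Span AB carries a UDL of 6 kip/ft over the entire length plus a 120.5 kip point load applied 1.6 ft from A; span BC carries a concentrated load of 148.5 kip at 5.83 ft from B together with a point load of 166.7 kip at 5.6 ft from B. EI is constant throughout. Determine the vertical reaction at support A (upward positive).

Insert a hinge at B; M_B is the redundant, and each span becomes simply supported.
Rotations at B on the released spans (each span's end-slope, ×1/EI):
  span AB: UDL 6: wL³/(24EI) = 128/EI
  span AB: point load 120.5 at a = 1.6: Pab(L + a)/(6LEI) = 246.8/EI
  span BC: point load 148.5 at a = 5.83: Pab(L + b)/(6LEI) = 197/EI
  span BC: point load 166.7 at a = 5.6: Pab(L + b)/(6LEI) = 261.4/EI
  relative rotation θ_0 = (374.8 + 458.4)/EI = 833.2/EI
A unit hogging moment at B produces rotation L₁/(3EI) + L₂/(3EI) = 5/EI.
Compatibility: M_B·(L₁+L₂)/(3EI) = θ_0, giving M_B = 166.6 kip·ft (hogging).
Span AB, ΣM about A with M_B applied at B: R_B^{AB}·8 = 384.8 + 166.6, so R_B^{AB} = 68.93 kip and R_A = 168.5 − 68.93 = 99.57 kip.

R_A = 99.57 kip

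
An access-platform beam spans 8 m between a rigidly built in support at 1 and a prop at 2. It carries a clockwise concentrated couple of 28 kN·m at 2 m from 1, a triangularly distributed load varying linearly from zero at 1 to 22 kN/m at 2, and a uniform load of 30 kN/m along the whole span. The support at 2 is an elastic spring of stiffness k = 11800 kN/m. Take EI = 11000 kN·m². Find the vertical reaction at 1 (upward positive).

R_1 = 188.1 kN

Release the roller at 2. Primary structure: cantilever fixed at 1.
Deflection at 2 on the released cantilever, summing each load's contribution:
  clockwise couple 28 at a = 2: M₀a(2L − a)/(2EI) = 392/EI
  triangular load, peak 22 at the free end: 11w₀L⁴/(120EI) = 8260/EI
  UDL 30: wL⁴/(8EI) = 15360/EI
  δ_0 = 24012/EI
Flexibility coefficient — unit upward force at 2: δ_{22} = L³/(3EI) = 170.7/EI.
With EI = 11000 kN·m²: δ_0 = 2.1829 m and δ_{22} = 0.015515 m/kN.
Compatibility — the spring shortens by R_2/k under the reaction it provides: δ_0 − R_2·δ_{22} = R_2/k. With 1/k = 0.000085 m/kN, R_2 = δ_0 / (δ_{22} + 1/k) = 2.1829 / (0.015515 + 0.000085) = 139.9 kN.
Vertical equilibrium: R_1 = ΣP − R_2 = 328 − 139.9 = 188.1 kN.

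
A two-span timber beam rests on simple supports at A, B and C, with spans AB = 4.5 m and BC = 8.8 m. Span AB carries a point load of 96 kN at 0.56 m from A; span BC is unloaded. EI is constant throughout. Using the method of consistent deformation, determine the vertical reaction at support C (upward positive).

Insert a hinge at B; M_B is the redundant, and each span becomes simply supported.
Rotations at B on the released spans (each span's end-slope, ×1/EI):
  span AB: point load 96 at a = 0.56: Pab(L + a)/(6LEI) = 39.7/EI
  relative rotation θ_0 = (39.7 + 0)/EI = 39.7/EI
A unit hogging moment at B produces rotation L₁/(3EI) + L₂/(3EI) = 4.433/EI.
Compatibility: M_B·(L₁+L₂)/(3EI) = θ_0, giving M_B = 8.954 kN·m (hogging).
Span BC, ΣM about C: R_B^{BC}·8.8 = 0 + 8.954, so R_B^{BC} = 1.017 kN and R_C = 0 − 1.017 = -1.017 kN.

R_C = -1.017 kN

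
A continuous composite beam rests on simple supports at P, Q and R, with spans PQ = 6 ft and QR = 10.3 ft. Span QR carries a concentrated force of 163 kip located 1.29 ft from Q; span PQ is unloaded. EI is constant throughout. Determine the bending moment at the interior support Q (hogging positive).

M_Q = 109 kip·ft

Insert a hinge at Q; M_Q is the redundant, and each span becomes simply supported.
Discontinuity in slope at Q on the released structure — sum the simple-span end rotations:
  span QR: point load 163 at a = 1.29: Pab(L + b)/(6LEI) = 592/EI
  relative rotation θ_0 = (0 + 592)/EI = 592/EI
A unit hogging moment at Q produces rotation L₁/(3EI) + L₂/(3EI) = 5.433/EI.
Slope continuity at Q: θ_0 = M_Q·5.433/EI, so M_Q = 592/5.433 = 109 kip·ft (hogging).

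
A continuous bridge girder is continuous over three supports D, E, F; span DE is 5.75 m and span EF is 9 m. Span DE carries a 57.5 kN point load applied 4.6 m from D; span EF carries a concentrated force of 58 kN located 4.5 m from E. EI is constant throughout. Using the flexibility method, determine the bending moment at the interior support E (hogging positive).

M_E = 78.28 kN·m

Take M_E as the redundant. Released structure: two simple spans DE and EF with a hinge at E.
Discontinuity in slope at E on the released structure — sum the simple-span end rotations:
  span DE: point load 57.5 at a = 4.6: Pab(L + a)/(6LEI) = 91.25/EI
  span EF: point load 58 at a = 4.5: Pab(L + b)/(6LEI) = 293.6/EI
  relative rotation θ_0 = (91.25 + 293.6)/EI = 384.9/EI
A unit hogging moment at E produces rotation L₁/(3EI) + L₂/(3EI) = 4.917/EI.
Compatibility: M_E·(L₁+L₂)/(3EI) = θ_0, giving M_E = 78.28 kN·m (hogging).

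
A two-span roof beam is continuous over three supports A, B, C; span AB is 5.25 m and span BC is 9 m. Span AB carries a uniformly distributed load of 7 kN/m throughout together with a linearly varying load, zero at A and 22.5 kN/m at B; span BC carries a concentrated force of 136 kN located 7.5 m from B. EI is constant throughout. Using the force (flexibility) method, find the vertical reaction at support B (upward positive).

R_B = 106.6 kN

Release continuity at B by inserting a hinge; the redundant is the internal moment M_B. The primary structure is two simply-supported spans AB and BC.
Rotations at B on the released spans (each span's end-slope, ×1/EI):
  span AB: UDL 7: wL³/(24EI) = 42.21/EI
  span AB: triangular load, peak 22.5: w₀L³/(45EI) = 72.35/EI
  span BC: point load 136 at a = 7.5: Pab(L + b)/(6LEI) = 297.5/EI
  relative rotation θ_0 = (114.6 + 297.5)/EI = 412.1/EI
A unit hogging moment at B produces rotation L₁/(3EI) + L₂/(3EI) = 4.75/EI.
Slope continuity at B: θ_0 = M_B·4.75/EI, so M_B = 412.1/4.75 = 86.75 kN·m (hogging).
Span AB, ΣM about A with M_B applied at B: R_B^{AB}·5.25 = 303.2 + 86.75, so R_B^{AB} = 74.27 kN and R_A = 95.81 − 74.27 = 21.54 kN.
Span BC, ΣM about C: R_B^{BC}·9 = 204 + 86.75, so R_B^{BC} = 32.31 kN and R_C = 136 − 32.31 = 103.7 kN.
R_B = 74.27 + 32.31 = 106.6 kN.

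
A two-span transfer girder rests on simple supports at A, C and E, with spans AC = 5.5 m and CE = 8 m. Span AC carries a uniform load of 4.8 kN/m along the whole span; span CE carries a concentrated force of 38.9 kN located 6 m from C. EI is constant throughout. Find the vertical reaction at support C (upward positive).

Release continuity at C by inserting a hinge; the redundant is the internal moment M_C. The primary structure is two simply-supported spans AC and CE.
Rotations at C on the released spans (each span's end-slope, ×1/EI):
  span AC: UDL 4.8: wL³/(24EI) = 33.27/EI
  span CE: point load 38.9 at a = 6: Pab(L + b)/(6LEI) = 97.25/EI
  relative rotation θ_0 = (33.27 + 97.25)/EI = 130.5/EI
A unit hogging moment at C produces rotation L₁/(3EI) + L₂/(3EI) = 4.5/EI.
Slope continuity at C: θ_0 = M_C·4.5/EI, so M_C = 130.5/4.5 = 29.01 kN·m (hogging).
Span AC, ΣM about A with M_C applied at C: R_C^{AC}·5.5 = 72.6 + 29.01, so R_C^{AC} = 18.47 kN and R_A = 26.4 − 18.47 = 7.926 kN.
Span CE, ΣM about E: R_C^{CE}·8 = 77.8 + 29.01, so R_C^{CE} = 13.35 kN and R_E = 38.9 − 13.35 = 25.55 kN.
R_C = 18.47 + 13.35 = 31.82 kN.

R_C = 31.82 kN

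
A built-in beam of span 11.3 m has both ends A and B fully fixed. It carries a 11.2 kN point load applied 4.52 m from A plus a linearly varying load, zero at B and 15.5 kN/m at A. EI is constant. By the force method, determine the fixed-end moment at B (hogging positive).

Release both end moments; the primary structure is a simply-supported span AB with redundants M_A and M_B.
End rotations of the released simple span under the applied load (×1/EI):
  at A: point load 11.2 at a = 4.52: Pab(L + b)/(6LEI) = 91.53/EI
  at B: point load 11.2 at a = 4.52: Pab(L + a)/(6LEI) = 80.09/EI
  at A: triangular load, peak 15.5: w₀L³/(45EI) = 497/EI
  at B: triangular load, peak 15.5: 7w₀L³/(360EI) = 434.9/EI
  θ_A0 = 588.5/EI,  θ_B0 = 515/EI
Flexibility coefficients: a unit moment at one end gives L/(3EI) there and L/(6EI) at the far end, so f₁₁ = f₂₂ = 3.767/EI and f₁₂ = f₂₁ = 1.883/EI.
Compatibility — zero rotation at each built-in end:
  3.767 M_A + 1.883 M_B = 588.5
  1.883 M_A + 3.767 M_B = 515
Solving the pair gives M_A = 117.2 kN·m and M_B = 78.12 kN·m (hogging).

M_B = 78.12 kN·m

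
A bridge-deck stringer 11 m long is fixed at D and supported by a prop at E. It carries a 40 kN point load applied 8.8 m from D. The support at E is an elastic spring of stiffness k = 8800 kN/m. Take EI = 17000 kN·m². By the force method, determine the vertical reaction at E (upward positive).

R_E = 28.04 kN

Release the roller at E. Primary structure: cantilever fixed at D.
Free-end deflection of the primary structure under the applied loading (downward +):
  point load 40 at a = 8.8: Pa²(3L − a)/(6EI) = 12494/EI
Flexibility coefficient — unit upward force at E: δ_{EE} = L³/(3EI) = 443.7/EI.
With EI = 17000 kN·m²: δ_0 = 0.73492 m and δ_{EE} = 0.026098 m/kN.
Compatibility — the spring shortens by R_E/k under the reaction it provides: δ_0 − R_E·δ_{EE} = R_E/k. With 1/k = 0.000114 m/kN, R_E = δ_0 / (δ_{EE} + 1/k) = 0.73492 / (0.026098 + 0.000114) = 28.04 kN.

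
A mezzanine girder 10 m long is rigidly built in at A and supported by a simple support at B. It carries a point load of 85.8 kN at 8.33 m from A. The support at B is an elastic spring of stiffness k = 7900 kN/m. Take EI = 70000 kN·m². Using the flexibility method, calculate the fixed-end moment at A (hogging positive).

Release the roller at B. Primary structure: cantilever fixed at A.
Deflection at B on the released cantilever, summing each load's contribution:
  point load 85.8 at a = 8.33: Pa²(3L − a)/(6EI) = 21502/EI
Flexibility coefficient — unit upward force at B: δ_{BB} = L³/(3EI) = 333.3/EI.
With EI = 70000 kN·m²: δ_0 = 0.30718 m and δ_{BB} = 0.004762 m/kN.
Compatibility — the spring shortens by R_B/k under the reaction it provides: δ_0 − R_B·δ_{BB} = R_B/k. With 1/k = 0.000127 m/kN, R_B = δ_0 / (δ_{BB} + 1/k) = 0.30718 / (0.004762 + 0.000127) = 62.84 kN.
Moment equilibrium about A: M_A = Σ(load moments about A) − R_B·L = 714.7 − 62.84×10 = 86.35 kN·m.

M_A = 86.35 kN·m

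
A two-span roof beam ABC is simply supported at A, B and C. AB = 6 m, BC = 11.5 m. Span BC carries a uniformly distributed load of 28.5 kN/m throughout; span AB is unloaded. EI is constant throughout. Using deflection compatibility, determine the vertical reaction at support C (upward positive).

Release continuity at B by inserting a hinge; the redundant is the internal moment M_B. The primary structure is two simply-supported spans AB and BC.
End slopes at the hinge B, treating each span as simply supported:
  span BC: UDL 28.5: wL³/(24EI) = 1806/EI
  relative rotation θ_0 = (0 + 1806)/EI = 1806/EI
A unit hogging moment at B produces rotation L₁/(3EI) + L₂/(3EI) = 5.833/EI.
Compatibility: M_B·(L₁+L₂)/(3EI) = θ_0, giving M_B = 309.6 kN·m (hogging).
Span BC, ΣM about C: R_B^{BC}·11.5 = 1885 + 309.6, so R_B^{BC} = 190.8 kN and R_C = 327.8 − 190.8 = 137 kN.

R_C = 137 kN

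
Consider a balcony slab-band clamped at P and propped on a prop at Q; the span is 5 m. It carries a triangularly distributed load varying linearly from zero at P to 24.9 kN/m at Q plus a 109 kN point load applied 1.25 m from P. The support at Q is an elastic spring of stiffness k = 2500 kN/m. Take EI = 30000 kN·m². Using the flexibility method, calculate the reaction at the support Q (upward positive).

R_Q = 33.85 kN

Choose R_Q as the redundant. The primary structure is the cantilever fixed at P.
Downward deflection at the released point Q due to the loads:
  triangular load, peak 24.9 at the free end: 11w₀L⁴/(120EI) = 1427/EI
  point load 109 at a = 1.25: Pa²(3L − a)/(6EI) = 390.3/EI
  δ_0 = 1817/EI
Tip deflection under a unit load at Q: L³/(3EI) = 41.67/EI.
With EI = 30000 kN·m²: δ_0 = 0.060562 m and δ_{QQ} = 0.001389 m/kN.
Compatibility — the spring shortens by R_Q/k under the reaction it provides: δ_0 − R_Q·δ_{QQ} = R_Q/k. With 1/k = 0.0004 m/kN, R_Q = δ_0 / (δ_{QQ} + 1/k) = 0.060562 / (0.001389 + 0.0004) = 33.85 kN.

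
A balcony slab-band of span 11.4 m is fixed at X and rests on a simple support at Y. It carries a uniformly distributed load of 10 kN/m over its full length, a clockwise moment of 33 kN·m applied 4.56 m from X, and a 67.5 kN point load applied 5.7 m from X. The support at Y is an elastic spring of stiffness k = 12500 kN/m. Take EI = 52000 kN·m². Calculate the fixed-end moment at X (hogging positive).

M_X = 314.4 kN·m

Take the reaction at Y as the redundant and release it; the primary structure is a cantilever fixed at X.
Deflection at Y on the released cantilever, summing each load's contribution:
  UDL 10: wL⁴/(8EI) = 21112/EI
  clockwise couple 33 at a = 4.56: M₀a(2L − a)/(2EI) = 1372/EI
  point load 67.5 at a = 5.7: Pa²(3L − a)/(6EI) = 10417/EI
  δ_0 = 32901/EI
Flexibility coefficient — unit upward force at Y: δ_{YY} = L³/(3EI) = 493.8/EI.
With EI = 52000 kN·m²: δ_0 = 0.63272 m and δ_{YY} = 0.009497 m/kN.
Compatibility — the spring shortens by R_Y/k under the reaction it provides: δ_0 − R_Y·δ_{YY} = R_Y/k. With 1/k = 0.00008 m/kN, R_Y = δ_0 / (δ_{YY} + 1/k) = 0.63272 / (0.009497 + 0.00008) = 66.07 kN.
Moment equilibrium about X: M_X = Σ(load moments about X) − R_Y·L = 1068 − 66.07×11.4 = 314.4 kN·m.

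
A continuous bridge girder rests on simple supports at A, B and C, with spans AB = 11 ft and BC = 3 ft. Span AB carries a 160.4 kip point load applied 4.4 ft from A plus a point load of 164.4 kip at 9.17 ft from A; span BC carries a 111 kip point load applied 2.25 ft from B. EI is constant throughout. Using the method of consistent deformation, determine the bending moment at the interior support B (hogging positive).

Take M_B as the redundant. Released structure: two simple spans AB and BC with a hinge at B.
Discontinuity in slope at B on the released structure — sum the simple-span end rotations:
  span AB: point load 160.4 at a = 4.4: Pab(L + a)/(6LEI) = 1087/EI
  span AB: point load 164.4 at a = 9.17: Pab(L + a)/(6LEI) = 843.1/EI
  span BC: point load 111 at a = 2.25: Pab(L + b)/(6LEI) = 39.02/EI
  relative rotation θ_0 = (1930 + 39.02)/EI = 1969/EI
A unit hogging moment at B produces rotation L₁/(3EI) + L₂/(3EI) = 4.667/EI.
Compatibility: M_B·(L₁+L₂)/(3EI) = θ_0, giving M_B = 421.9 kip·ft (hogging).

M_B = 421.9 kip·ft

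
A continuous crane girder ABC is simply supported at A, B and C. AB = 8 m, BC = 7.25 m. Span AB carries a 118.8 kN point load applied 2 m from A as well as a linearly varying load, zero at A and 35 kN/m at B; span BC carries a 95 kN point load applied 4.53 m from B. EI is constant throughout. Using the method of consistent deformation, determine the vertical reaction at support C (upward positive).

Take M_B as the redundant. Released structure: two simple spans AB and BC with a hinge at B.
End slopes at the hinge B, treating each span as simply supported:
  span AB: point load 118.8 at a = 2: Pab(L + a)/(6LEI) = 297/EI
  span AB: triangular load, peak 35: w₀L³/(45EI) = 398.2/EI
  span BC: point load 95 at a = 4.53: Pab(L + b)/(6LEI) = 268.3/EI
  relative rotation θ_0 = (695.2 + 268.3)/EI = 963.5/EI
A unit hogging moment at B produces rotation L₁/(3EI) + L₂/(3EI) = 5.083/EI.
Slope continuity at B: θ_0 = M_B·5.083/EI, so M_B = 963.5/5.083 = 189.5 kN·m (hogging).
Span BC, ΣM about C: R_B^{BC}·7.25 = 258.4 + 189.5, so R_B^{BC} = 61.79 kN and R_C = 95 − 61.79 = 33.21 kN.

R_C = 33.21 kN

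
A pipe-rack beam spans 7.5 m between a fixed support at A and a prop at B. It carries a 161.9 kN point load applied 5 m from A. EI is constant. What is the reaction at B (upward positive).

R_B = 83.95 kN

Release the roller at B. Primary structure: cantilever fixed at A.
Free-end deflection of the primary structure under the applied loading (downward +):
  point load 161.9 at a = 5: Pa²(3L − a)/(6EI) = 11805/EI
Flexibility coefficient — unit upward force at B: δ_{BB} = L³/(3EI) = 140.6/EI.
The prop prevents deflection at B: R_B = δ_0/δ_{BB} = 11805/140.6 = 83.95 kN.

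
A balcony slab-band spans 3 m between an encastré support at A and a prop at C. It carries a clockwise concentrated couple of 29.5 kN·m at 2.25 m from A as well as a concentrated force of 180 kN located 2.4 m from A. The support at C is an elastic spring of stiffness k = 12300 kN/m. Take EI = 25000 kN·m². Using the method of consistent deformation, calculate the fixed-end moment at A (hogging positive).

Take the reaction at C as the redundant and release it; the primary structure is a cantilever fixed at A.
Downward deflection at the released point C due to the loads:
  clockwise couple 29.5 at a = 2.25: M₀a(2L − a)/(2EI) = 124.5/EI
  point load 180 at a = 2.4: Pa²(3L − a)/(6EI) = 1140/EI
  δ_0 = 1265/EI
Flexibility coefficient — unit upward force at C: δ_{CC} = L³/(3EI) = 9/EI.
With EI = 25000 kN·m²: δ_0 = 0.050597 m and δ_{CC} = 0.00036 m/kN.
Compatibility — the spring shortens by R_C/k under the reaction it provides: δ_0 − R_C·δ_{CC} = R_C/k. With 1/k = 0.000081 m/kN, R_C = δ_0 / (δ_{CC} + 1/k) = 0.050597 / (0.00036 + 0.000081) = 114.7 kN.
Moment equilibrium about A: M_A = Σ(load moments about A) − R_C·L = 461.5 − 114.7×3 = 117.5 kN·m.

M_A = 117.5 kN·m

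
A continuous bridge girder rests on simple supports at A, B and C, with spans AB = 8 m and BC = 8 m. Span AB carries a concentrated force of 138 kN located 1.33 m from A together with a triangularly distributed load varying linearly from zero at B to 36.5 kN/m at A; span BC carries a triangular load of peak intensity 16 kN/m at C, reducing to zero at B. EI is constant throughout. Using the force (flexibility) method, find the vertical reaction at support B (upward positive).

Insert a hinge at B; M_B is the redundant, and each span becomes simply supported.
End slopes at the hinge B, treating each span as simply supported:
  span AB: point load 138 at a = 1.33: Pab(L + a)/(6LEI) = 238/EI
  span AB: triangular load, peak 36.5: 7w₀L³/(360EI) = 363.4/EI
  span BC: triangular load, peak 16: 7w₀L³/(360EI) = 159.3/EI
  relative rotation θ_0 = (601.3 + 159.3)/EI = 760.6/EI
A unit hogging moment at B produces rotation L₁/(3EI) + L₂/(3EI) = 5.333/EI.
Slope continuity at B: θ_0 = M_B·5.333/EI, so M_B = 760.6/5.333 = 142.6 kN·m (hogging).
Span AB, ΣM about A with M_B applied at B: R_B^{AB}·8 = 572.9 + 142.6, so R_B^{AB} = 89.44 kN and R_A = 284 − 89.44 = 194.6 kN.
Span BC, ΣM about C: R_B^{BC}·8 = 170.7 + 142.6, so R_B^{BC} = 39.16 kN and R_C = 64 − 39.16 = 24.84 kN.
R_B = 89.44 + 39.16 = 128.6 kN.

R_B = 128.6 kN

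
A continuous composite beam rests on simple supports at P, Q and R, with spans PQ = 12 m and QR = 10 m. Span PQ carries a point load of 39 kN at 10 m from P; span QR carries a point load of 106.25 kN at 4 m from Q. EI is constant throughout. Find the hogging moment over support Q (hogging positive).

Release continuity at Q by inserting a hinge; the redundant is the internal moment M_Q. The primary structure is two simply-supported spans PQ and QR.
End slopes at the hinge Q, treating each span as simply supported:
  span PQ: point load 39 at a = 10: Pab(L + a)/(6LEI) = 238.3/EI
  span QR: point load 106.25 at a = 4: Pab(L + b)/(6LEI) = 680/EI
  relative rotation θ_0 = (238.3 + 680)/EI = 918.3/EI
A unit hogging moment at Q produces rotation L₁/(3EI) + L₂/(3EI) = 7.333/EI.
Slope continuity at Q: θ_0 = M_Q·7.333/EI, so M_Q = 918.3/7.333 = 125.2 kN·m (hogging).

M_Q = 125.2 kN·m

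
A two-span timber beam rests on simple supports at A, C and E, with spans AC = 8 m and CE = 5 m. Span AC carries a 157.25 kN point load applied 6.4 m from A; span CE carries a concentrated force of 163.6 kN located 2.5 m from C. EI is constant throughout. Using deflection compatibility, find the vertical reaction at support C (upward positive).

Release continuity at C by inserting a hinge; the redundant is the internal moment M_C. The primary structure is two simply-supported spans AC and CE.
Rotations at C on the released spans (each span's end-slope, ×1/EI):
  span AC: point load 157.25 at a = 6.4: Pab(L + a)/(6LEI) = 483.1/EI
  span CE: point load 163.6 at a = 2.5: Pab(L + b)/(6LEI) = 255.6/EI
  relative rotation θ_0 = (483.1 + 255.6)/EI = 738.7/EI
A unit hogging moment at C produces rotation L₁/(3EI) + L₂/(3EI) = 4.333/EI.
Slope continuity at C: θ_0 = M_C·4.333/EI, so M_C = 738.7/4.333 = 170.5 kN·m (hogging).
Span AC, ΣM about A with M_C applied at C: R_C^{AC}·8 = 1006 + 170.5, so R_C^{AC} = 147.1 kN and R_A = 157.2 − 147.1 = 10.14 kN.
Span CE, ΣM about E: R_C^{CE}·5 = 409 + 170.5, so R_C^{CE} = 115.9 kN and R_E = 163.6 − 115.9 = 47.71 kN.
R_C = 147.1 + 115.9 = 263 kN.

R_C = 263 kN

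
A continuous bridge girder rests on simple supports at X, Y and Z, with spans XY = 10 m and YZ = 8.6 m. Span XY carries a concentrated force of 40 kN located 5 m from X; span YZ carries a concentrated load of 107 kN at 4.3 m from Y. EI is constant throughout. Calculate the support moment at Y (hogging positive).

M_Y = 120.1 kN·m

Insert a hinge at Y; M_Y is the redundant, and each span becomes simply supported.
End slopes at the hinge Y, treating each span as simply supported:
  span XY: point load 40 at a = 5: Pab(L + a)/(6LEI) = 250/EI
  span YZ: point load 107 at a = 4.3: Pab(L + b)/(6LEI) = 494.6/EI
  relative rotation θ_0 = (250 + 494.6)/EI = 744.6/EI
A unit hogging moment at Y produces rotation L₁/(3EI) + L₂/(3EI) = 6.2/EI.
Compatibility: M_Y·(L₁+L₂)/(3EI) = θ_0, giving M_Y = 120.1 kN·m (hogging).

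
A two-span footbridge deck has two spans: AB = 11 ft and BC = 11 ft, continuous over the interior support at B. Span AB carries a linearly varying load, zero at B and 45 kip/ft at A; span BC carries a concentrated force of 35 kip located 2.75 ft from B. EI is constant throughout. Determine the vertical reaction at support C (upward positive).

R_C = -8.559 kip

Take M_B as the redundant. Released structure: two simple spans AB and BC with a hinge at B.
Rotations at B on the released spans (each span's end-slope, ×1/EI):
  span AB: triangular load, peak 45: 7w₀L³/(360EI) = 1165/EI
  span BC: point load 35 at a = 2.75: Pab(L + b)/(6LEI) = 231.6/EI
  relative rotation θ_0 = (1165 + 231.6)/EI = 1396/EI
A unit hogging moment at B produces rotation L₁/(3EI) + L₂/(3EI) = 7.333/EI.
Slope continuity at B: θ_0 = M_B·7.333/EI, so M_B = 1396/7.333 = 190.4 kip·ft (hogging).
Span BC, ΣM about C: R_B^{BC}·11 = 288.8 + 190.4, so R_B^{BC} = 43.56 kip and R_C = 35 − 43.56 = -8.559 kip.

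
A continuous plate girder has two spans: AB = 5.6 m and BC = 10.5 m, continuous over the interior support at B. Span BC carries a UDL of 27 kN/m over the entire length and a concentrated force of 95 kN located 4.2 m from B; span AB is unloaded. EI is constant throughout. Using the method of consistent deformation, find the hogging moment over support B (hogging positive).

Release continuity at B by inserting a hinge; the redundant is the internal moment M_B. The primary structure is two simply-supported spans AB and BC.
End slopes at the hinge B, treating each span as simply supported:
  span BC: UDL 27: wL³/(24EI) = 1302/EI
  span BC: point load 95 at a = 4.2: Pab(L + b)/(6LEI) = 670.3/EI
  relative rotation θ_0 = (0 + 1973)/EI = 1973/EI
A unit hogging moment at B produces rotation L₁/(3EI) + L₂/(3EI) = 5.367/EI.
Slope continuity at B: θ_0 = M_B·5.367/EI, so M_B = 1973/5.367 = 367.6 kN·m (hogging).

M_B = 367.6 kN·m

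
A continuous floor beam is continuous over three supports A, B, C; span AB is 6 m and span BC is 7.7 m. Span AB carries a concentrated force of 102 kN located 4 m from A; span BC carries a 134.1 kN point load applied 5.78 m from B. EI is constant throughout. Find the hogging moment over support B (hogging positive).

M_B = 117.5 kN·m

Insert a hinge at B; M_B is the redundant, and each span becomes simply supported.
Rotations at B on the released spans (each span's end-slope, ×1/EI):
  span AB: point load 102 at a = 4: Pab(L + a)/(6LEI) = 226.7/EI
  span BC: point load 134.1 at a = 5.78: Pab(L + b)/(6LEI) = 309.9/EI
  relative rotation θ_0 = (226.7 + 309.9)/EI = 536.5/EI
A unit hogging moment at B produces rotation L₁/(3EI) + L₂/(3EI) = 4.567/EI.
Compatibility: M_B·(L₁+L₂)/(3EI) = θ_0, giving M_B = 117.5 kN·m (hogging).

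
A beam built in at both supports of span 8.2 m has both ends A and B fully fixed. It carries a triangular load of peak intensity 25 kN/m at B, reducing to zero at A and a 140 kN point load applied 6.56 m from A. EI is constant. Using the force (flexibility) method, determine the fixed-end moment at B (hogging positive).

M_B = 231 kN·m

Release both end moments; the primary structure is a simply-supported span AB with redundants M_A and M_B.
On the primary (simply-supported) span, the end slopes from the loading are:
  at A: triangular load, peak 25: 7w₀L³/(360EI) = 268/EI
  at B: triangular load, peak 25: w₀L³/(45EI) = 306.3/EI
  at A: point load 140 at a = 6.56: Pab(L + b)/(6LEI) = 301.2/EI
  at B: point load 140 at a = 6.56: Pab(L + a)/(6LEI) = 451.9/EI
  θ_A0 = 569.3/EI,  θ_B0 = 758.2/EI
Flexibility coefficients: a unit moment at one end gives L/(3EI) there and L/(6EI) at the far end, so f₁₁ = f₂₂ = 2.733/EI and f₁₂ = f₂₁ = 1.367/EI.
Compatibility — zero rotation at each built-in end:
  2.733 M_A + 1.367 M_B = 569.3
  1.367 M_A + 2.733 M_B = 758.2
Solving the pair gives M_A = 92.77 kN·m and M_B = 231 kN·m (hogging).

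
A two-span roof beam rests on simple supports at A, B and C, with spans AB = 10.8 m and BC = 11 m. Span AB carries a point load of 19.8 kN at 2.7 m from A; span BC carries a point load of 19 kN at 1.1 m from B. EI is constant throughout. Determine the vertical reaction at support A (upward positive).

R_A = 12.87 kN

Take M_B as the redundant. Released structure: two simple spans AB and BC with a hinge at B.
Rotations at B on the released spans (each span's end-slope, ×1/EI):
  span AB: point load 19.8 at a = 2.7: Pab(L + a)/(6LEI) = 90.21/EI
  span BC: point load 19 at a = 1.1: Pab(L + b)/(6LEI) = 65.52/EI
  relative rotation θ_0 = (90.21 + 65.52)/EI = 155.7/EI
A unit hogging moment at B produces rotation L₁/(3EI) + L₂/(3EI) = 7.267/EI.
Compatibility: M_B·(L₁+L₂)/(3EI) = θ_0, giving M_B = 21.43 kN·m (hogging).
Span AB, ΣM about A with M_B applied at B: R_B^{AB}·10.8 = 53.46 + 21.43, so R_B^{AB} = 6.934 kN and R_A = 19.8 − 6.934 = 12.87 kN.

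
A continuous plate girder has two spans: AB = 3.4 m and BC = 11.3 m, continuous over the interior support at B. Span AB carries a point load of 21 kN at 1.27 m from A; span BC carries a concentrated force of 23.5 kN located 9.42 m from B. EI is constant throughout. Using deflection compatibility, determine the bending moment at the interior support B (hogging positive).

Take M_B as the redundant. Released structure: two simple spans AB and BC with a hinge at B.
End slopes at the hinge B, treating each span as simply supported:
  span AB: point load 21 at a = 1.27: Pab(L + a)/(6LEI) = 13/EI
  span BC: point load 23.5 at a = 9.42: Pab(L + b)/(6LEI) = 80.9/EI
  relative rotation θ_0 = (13 + 80.9)/EI = 93.91/EI
A unit hogging moment at B produces rotation L₁/(3EI) + L₂/(3EI) = 4.9/EI.
Compatibility: M_B·(L₁+L₂)/(3EI) = θ_0, giving M_B = 19.16 kN·m (hogging).

M_B = 19.16 kN·m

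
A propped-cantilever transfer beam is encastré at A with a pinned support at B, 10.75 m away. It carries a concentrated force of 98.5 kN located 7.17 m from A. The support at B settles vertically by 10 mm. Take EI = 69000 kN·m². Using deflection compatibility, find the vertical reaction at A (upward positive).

R_A = 49.05 kN

Choose R_B as the redundant. The primary structure is the cantilever fixed at A.
Free-end deflection of the primary structure under the applied loading (downward +):
  point load 98.5 at a = 7.17: Pa²(3L − a)/(6EI) = 21167/EI
Flexibility coefficient — unit upward force at B: δ_{BB} = L³/(3EI) = 414.1/EI.
With EI = 69000 kN·m²: δ_0 = 0.30676 m and δ_{BB} = 0.006001 m/kN.
Compatibility — the beam at B must follow the support down by 0.01 m: δ_0 − R_B·δ_{BB} = 0.01, so R_B = (0.30676 − 0.01)/0.006001 = 49.45 kN.
Vertical equilibrium: R_A = ΣP − R_B = 98.5 − 49.45 = 49.05 kN.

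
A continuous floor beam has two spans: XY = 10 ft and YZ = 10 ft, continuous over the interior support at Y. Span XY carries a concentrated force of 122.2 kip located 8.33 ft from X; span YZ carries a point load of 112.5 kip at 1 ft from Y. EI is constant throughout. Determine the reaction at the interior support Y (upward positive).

R_Y = 228.2 kip

Take M_Y as the redundant. Released structure: two simple spans XY and YZ with a hinge at Y.
Discontinuity in slope at Y on the released structure — sum the simple-span end rotations:
  span XY: point load 122.2 at a = 8.33: Pab(L + a)/(6LEI) = 519.3/EI
  span YZ: point load 112.5 at a = 1: Pab(L + b)/(6LEI) = 320.6/EI
  relative rotation θ_0 = (519.3 + 320.6)/EI = 840/EI
A unit hogging moment at Y produces rotation L₁/(3EI) + L₂/(3EI) = 6.667/EI.
Slope continuity at Y: θ_0 = M_Y·6.667/EI, so M_Y = 840/6.667 = 126 kip·ft (hogging).
Span XY, ΣM about X with M_Y applied at Y: R_Y^{XY}·10 = 1018 + 126, so R_Y^{XY} = 114.4 kip and R_X = 122.2 − 114.4 = 7.808 kip.
Span YZ, ΣM about Z: R_Y^{YZ}·10 = 1012 + 126, so R_Y^{YZ} = 113.8 kip and R_Z = 112.5 − 113.8 = -1.349 kip.
R_Y = 114.4 + 113.8 = 228.2 kip.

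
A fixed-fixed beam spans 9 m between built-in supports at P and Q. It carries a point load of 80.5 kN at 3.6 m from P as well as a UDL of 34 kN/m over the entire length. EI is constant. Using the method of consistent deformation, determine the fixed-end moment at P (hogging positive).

Take the two fixed-end moments M_P, M_Q as redundants; the released structure is the simple span PQ.
Simple-span end rotations at P and Q under the given loads:
  at P: point load 80.5 at a = 3.6: Pab(L + b)/(6LEI) = 417.3/EI
  at Q: point load 80.5 at a = 3.6: Pab(L + a)/(6LEI) = 365.1/EI
  at P: UDL 34: wL³/(24EI) = 1033/EI
  at Q: UDL 34: wL³/(24EI) = 1033/EI
  θ_P0 = 1450/EI,  θ_Q0 = 1398/EI
Flexibility coefficients: a unit moment at one end gives L/(3EI) there and L/(6EI) at the far end, so f₁₁ = f₂₂ = 3/EI and f₁₂ = f₂₁ = 1.5/EI.
Compatibility — zero rotation at each built-in end:
  3 M_P + 1.5 M_Q = 1450
  1.5 M_P + 3 M_Q = 1398
Solving the pair gives M_P = 333.8 kN·m and M_Q = 299.1 kN·m (hogging).

M_P = 333.8 kN·m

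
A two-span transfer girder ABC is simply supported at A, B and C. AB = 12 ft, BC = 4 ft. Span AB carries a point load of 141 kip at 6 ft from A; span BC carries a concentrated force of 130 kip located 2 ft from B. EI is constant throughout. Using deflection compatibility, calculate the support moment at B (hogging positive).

Release continuity at B by inserting a hinge; the redundant is the internal moment M_B. The primary structure is two simply-supported spans AB and BC.
Rotations at B on the released spans (each span's end-slope, ×1/EI):
  span AB: point load 141 at a = 6: Pab(L + a)/(6LEI) = 1269/EI
  span BC: point load 130 at a = 2: Pab(L + b)/(6LEI) = 130/EI
  relative rotation θ_0 = (1269 + 130)/EI = 1399/EI
A unit hogging moment at B produces rotation L₁/(3EI) + L₂/(3EI) = 5.333/EI.
Slope continuity at B: θ_0 = M_B·5.333/EI, so M_B = 1399/5.333 = 262.3 kip·ft (hogging).

M_B = 262.3 kip·ft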